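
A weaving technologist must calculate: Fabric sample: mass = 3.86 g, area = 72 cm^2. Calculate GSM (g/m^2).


Formula: GSM = mass_g / area_m2
Step 1: Convert area: 72 cm^2 = 72 / 10000 = 0.0072 m^2
Step 2: GSM = 3.86 g / 0.0072 m^2 = 536.1 g/m^2

536.1 g/m^2


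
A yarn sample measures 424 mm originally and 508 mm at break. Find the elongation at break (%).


Formula: Elongation (%) = ((L_break - L0) / L0) * 100
Step 1: Extension = 508 - 424 = 84 mm
Step 2: Elongation = (84 / 424) * 100
Step 3: Elongation = 0.198113 * 100 = 19.8113% ≈ 19.8%

19.8%


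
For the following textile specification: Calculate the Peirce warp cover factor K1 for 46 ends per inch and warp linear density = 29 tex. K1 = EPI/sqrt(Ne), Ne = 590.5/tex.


Formula: K1 = EPI / sqrt(Ne), with Ne = 590.5 / tex_warp
Step 1: Ne = 590.5 / 29 = 20.362
Step 2: sqrt(Ne) = sqrt(20.362) = 4.5124
Step 3: K1 = 46 / 4.5124 = 10.2

10.2


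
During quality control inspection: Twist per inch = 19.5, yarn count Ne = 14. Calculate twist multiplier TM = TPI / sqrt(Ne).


Formula: TM = TPI / sqrt(Ne)
Step 1: sqrt(Ne) = sqrt(14) = 3.7417
Step 2: TM = 19.5 / 3.7417 = 5.21

5.21 TM


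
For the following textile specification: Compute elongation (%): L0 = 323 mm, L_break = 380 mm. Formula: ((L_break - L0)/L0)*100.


Formula: Elongation (%) = ((L_break - L0) / L0) * 100
Step 1: Extension = 380 - 323 = 57 mm
Step 2: Elongation = (57 / 323) * 100
Step 3: Elongation = 0.176471 * 100 = 17.6471% ≈ 17.6%

17.6%


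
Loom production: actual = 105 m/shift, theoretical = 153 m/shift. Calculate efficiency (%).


Formula: Efficiency% = (Actual output / Theoretical output) * 100
Efficiency% = (105 / 153) * 100
Efficiency% = 0.686275 * 100 = 68.6275% ≈ 68.6%

68.6%


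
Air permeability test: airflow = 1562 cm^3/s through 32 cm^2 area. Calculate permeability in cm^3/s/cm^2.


Formula: Air Permeability = Airflow / Test Area
AP = 1562 cm^3/s / 32 cm^2
AP = 48.8 cm^3/s/cm^2

48.8 cm^3/s/cm^2


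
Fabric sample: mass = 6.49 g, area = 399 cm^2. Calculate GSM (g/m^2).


Formula: GSM = mass_g / area_m2
Step 1: Convert area: 399 cm^2 = 399 / 10000 = 0.0399 m^2
Step 2: GSM = 6.49 g / 0.0399 m^2 = 162.7 g/m^2

162.7 g/m^2


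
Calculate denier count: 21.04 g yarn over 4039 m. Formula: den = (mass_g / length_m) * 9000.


Formula: den = (mass_g / length_m) * 9000
Substituting: den = (21.04 / 4039) * 9000
Intermediate: 21.04 / 4039 = 0.00520921 g/m
den = 0.00520921 * 9000 = 46.9 denier

46.9 denier


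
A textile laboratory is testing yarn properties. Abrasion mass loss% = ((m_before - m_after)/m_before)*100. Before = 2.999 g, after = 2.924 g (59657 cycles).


Formula: Mass loss% = ((m_before - m_after) / m_before) * 100
Step 1: Mass loss = 2.999 - 2.924 = 0.075 g
Step 2: Ratio = 0.075 / 2.999 = 0.0250083
Step 3: Mass loss% = 0.0250083 * 100 = 2.50083% ≈ 2.50%

2.50%


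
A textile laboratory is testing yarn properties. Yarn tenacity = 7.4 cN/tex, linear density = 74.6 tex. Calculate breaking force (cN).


Formula: Breaking force = Tenacity * Linear density
F = 7.4 cN/tex * 74.6 tex
F = 552.04 cN

552.04 cN


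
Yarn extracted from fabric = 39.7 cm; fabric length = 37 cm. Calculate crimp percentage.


Formula: Crimp% = ((L_yarn - L_fabric) / L_fabric) * 100
Step 1: Extension = 39.7 - 37 = 2.7 cm
Step 2: Crimp% = (2.7 / 37) * 100
Step 3: Crimp% = 0.072973 * 100 = 7.2973% ≈ 7.3%

7.3%


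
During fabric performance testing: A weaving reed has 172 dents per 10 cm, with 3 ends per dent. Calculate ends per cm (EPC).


Formula: EPC = (dents per 10 cm * ends per dent) / 10
Step 1: Total ends per 10 cm = 172 * 3 = 516
Step 2: EPC = 516 / 10 = 51.6 ends/cm

51.6 ends/cm


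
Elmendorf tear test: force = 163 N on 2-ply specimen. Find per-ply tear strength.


Formula: Per-ply strength = Total force / Number of plies
Per-ply = 163 N / 2
Per-ply = 81.5 N

81.5 N


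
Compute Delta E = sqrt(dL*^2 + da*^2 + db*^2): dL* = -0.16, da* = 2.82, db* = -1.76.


Formula: Delta E = sqrt(dL*^2 + da*^2 + db*^2)
Step 1: dL*^2 = (-0.16)^2 = 0.0256
Step 2: da*^2 = 2.82^2 = 7.9524
Step 3: db*^2 = (-1.76)^2 = 3.0976
Step 4: Sum = 0.0256 + 7.9524 + 3.0976 = 11.0756
Step 5: Delta E = sqrt(11.0756) = 3.33

3.33 Delta E


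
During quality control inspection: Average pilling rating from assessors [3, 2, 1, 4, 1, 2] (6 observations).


Formula: Mean = sum / count
Sum = 3 + 2 + 1 + 4 + 1 + 2 = 13
Mean = 13 / 6 = 2.2

2.2


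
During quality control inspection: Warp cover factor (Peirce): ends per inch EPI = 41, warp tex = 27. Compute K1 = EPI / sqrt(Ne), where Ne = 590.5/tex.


Formula: K1 = EPI / sqrt(Ne), with Ne = 590.5 / tex_warp
Step 1: Ne = 590.5 / 27 = 21.87
Step 2: sqrt(Ne) = sqrt(21.87) = 4.6765
Step 3: K1 = 41 / 4.6765 = 8.8

8.8


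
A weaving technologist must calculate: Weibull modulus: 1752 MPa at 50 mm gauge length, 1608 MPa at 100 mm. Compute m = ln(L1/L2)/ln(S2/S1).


Formula: m = ln(L1/L2) / ln(S2/S1)
Step 1: ln(L1/L2) = ln(50/100) = -0.69315
Step 2: S2/S1 = 1608/1752 = 0.91781
Step 3: ln(S2/S1) = ln(0.91781) = -0.08576
Step 4: m = -0.69315 / -0.08576 = 8.08

8.08 (Weibull m)


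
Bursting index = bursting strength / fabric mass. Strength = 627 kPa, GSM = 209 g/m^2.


Formula: Bursting Index = Bursting Strength / Fabric GSM
BI = 627 kPa / 209 g/m^2
BI = 3.000 kPa/(g/m^2)

3.000 kPa/(g/m^2)


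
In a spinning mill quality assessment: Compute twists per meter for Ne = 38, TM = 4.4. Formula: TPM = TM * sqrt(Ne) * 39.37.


Formula: TPM = TM * sqrt(Ne) * 39.37
Step 1: sqrt(Ne) = sqrt(38) = 6.1644
Step 2: TM * sqrt(Ne) = 4.4 * 6.1644 = 27.1234
Step 3: TPM = 27.1234 * 39.37 = 1068 twists/m

1068 twists/m


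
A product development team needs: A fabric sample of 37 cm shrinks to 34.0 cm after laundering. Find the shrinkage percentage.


Formula: Shrinkage% = ((L_before - L_after) / L_before) * 100
Step 1: Shrinkage = 37 - 34.0 = 3.0 cm
Step 2: Shrinkage% = (3.0 / 37) * 100
Step 3: Shrinkage% = 0.081081 * 100 = 8.1081% ≈ 8.1%

8.1%


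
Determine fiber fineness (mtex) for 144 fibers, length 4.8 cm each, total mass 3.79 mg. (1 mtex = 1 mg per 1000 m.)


Formula: fineness (mtex) = mass (mg) / total length (km) = (mass_mg / total_length_m) * 1000
Step 1: Convert fiber length: 4.8 cm = 0.048 m
Step 2: Total fiber length = 144 * 0.048 = 6.912 m
Step 3: Linear density = 3.79 mg / 6.912 m = 0.5483 mg/m
Step 4: fineness = 0.5483 * 1000 = 548.3 mtex

548.3 mtex


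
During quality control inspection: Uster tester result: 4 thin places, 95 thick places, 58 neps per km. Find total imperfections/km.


Formula: Total = thin places + thick places + neps
Total = 4 + 95 + 58
Total = 157 imperfections/km

157 imperfections/km


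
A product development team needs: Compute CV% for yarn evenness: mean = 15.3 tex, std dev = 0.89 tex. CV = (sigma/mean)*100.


Formula: CV% = (standard deviation / mean) * 100
Step 1: Ratio = 0.89 / 15.3 = 0.05817
Step 2: CV% = 0.05817 * 100 = 5.817% ≈ 5.8%

5.8%


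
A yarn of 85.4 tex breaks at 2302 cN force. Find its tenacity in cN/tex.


Formula: Tenacity = Breaking force / Linear density
Tenacity = 2302 cN / 85.4 tex
Tenacity = 26.96 cN/tex

26.96 cN/tex


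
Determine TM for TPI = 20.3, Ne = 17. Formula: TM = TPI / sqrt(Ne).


Formula: TM = TPI / sqrt(Ne)
Step 1: sqrt(Ne) = sqrt(17) = 4.1231
Step 2: TM = 20.3 / 4.1231 = 4.92

4.92 TM


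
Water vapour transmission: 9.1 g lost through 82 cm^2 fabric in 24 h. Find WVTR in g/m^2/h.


Formula: WVTR = mass_loss / (area * time)
Step 1: Convert area: 82 cm^2 = 0.0082 m^2
Step 2: WVTR = 9.1 g / (0.0082 m^2 * 24 h)
Step 3: WVTR = 9.1 / 0.1968 = 46.2 g/m^2/h

46.2 g/m^2/h


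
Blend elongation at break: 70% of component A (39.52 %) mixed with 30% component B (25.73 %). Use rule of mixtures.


Formula: Blend property = (fraction_A * property_A) + (fraction_B * property_B)
Step 1: Contribution A = 70/100 * 39.52 % = 27.664 %
Step 2: Contribution B = 30/100 * 25.73 % = 7.719 %
Step 3: Blend elongation at break = 27.664 + 7.719 = 35.383 %

35.383 %


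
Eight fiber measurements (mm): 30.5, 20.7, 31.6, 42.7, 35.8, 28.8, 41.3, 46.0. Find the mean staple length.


Formula: Mean = sum of lengths / count
Sum = 30.5 + 20.7 + 31.6 + 42.7 + 35.8 + 28.8 + 41.3 + 46.0
Sum = 277.4 mm
Mean = 277.4 / 8 = 34.68 mm

34.68 mm


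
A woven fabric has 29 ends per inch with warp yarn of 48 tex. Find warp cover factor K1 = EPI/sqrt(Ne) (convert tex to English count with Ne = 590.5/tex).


Formula: K1 = EPI / sqrt(Ne), with Ne = 590.5 / tex_warp
Step 1: Ne = 590.5 / 48 = 12.302
Step 2: sqrt(Ne) = sqrt(12.302) = 3.5074
Step 3: K1 = 29 / 3.5074 = 8.3

8.3


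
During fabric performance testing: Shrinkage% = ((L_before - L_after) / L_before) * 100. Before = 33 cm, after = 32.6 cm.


Formula: Shrinkage% = ((L_before - L_after) / L_before) * 100
Step 1: Shrinkage = 33 - 32.6 = 0.4 cm
Step 2: Shrinkage% = (0.4 / 33) * 100
Step 3: Shrinkage% = 0.012121 * 100 = 1.2121% ≈ 1.2%

1.2%


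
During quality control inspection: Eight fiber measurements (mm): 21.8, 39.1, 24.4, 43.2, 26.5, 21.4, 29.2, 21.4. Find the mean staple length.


Formula: Mean = sum of lengths / count
Sum = 21.8 + 39.1 + 24.4 + 43.2 + 26.5 + 21.4 + 29.2 + 21.4
Sum = 227.0 mm
Mean = 227.0 / 8 = 28.38 mm

28.38 mm


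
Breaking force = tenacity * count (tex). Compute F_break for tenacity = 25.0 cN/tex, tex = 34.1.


Formula: Breaking force = Tenacity * Linear density
F = 25.0 cN/tex * 34.1 tex
F = 852.50 cN

852.50 cN


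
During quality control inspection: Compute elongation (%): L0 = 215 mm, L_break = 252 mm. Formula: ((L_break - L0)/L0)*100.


Formula: Elongation (%) = ((L_break - L0) / L0) * 100
Step 1: Extension = 252 - 215 = 37 mm
Step 2: Elongation = (37 / 215) * 100
Step 3: Elongation = 0.172093 * 100 = 17.2093% ≈ 17.2%

17.2%


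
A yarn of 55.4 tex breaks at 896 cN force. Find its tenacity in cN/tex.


Formula: Tenacity = Breaking force / Linear density
Tenacity = 896 cN / 55.4 tex
Tenacity = 16.17 cN/tex

16.17 cN/tex


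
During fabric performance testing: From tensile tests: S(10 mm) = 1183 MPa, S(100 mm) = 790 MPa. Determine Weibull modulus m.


Formula: m = ln(L1/L2) / ln(S2/S1)
Step 1: ln(L1/L2) = ln(10/100) = -2.30259
Step 2: S2/S1 = 790/1183 = 0.66779
Step 3: ln(S2/S1) = ln(0.66779) = -0.40378
Step 4: m = -2.30259 / -0.40378 = 5.70

5.70 (Weibull m)


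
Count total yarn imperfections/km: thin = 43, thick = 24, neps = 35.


Formula: Total = thin places + thick places + neps
Total = 43 + 24 + 35
Total = 102 imperfections/km

102 imperfections/km


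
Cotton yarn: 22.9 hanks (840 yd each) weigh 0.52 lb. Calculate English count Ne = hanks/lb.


Formula: Ne = hanks / mass_lb
Substituting: Ne = 22.9 / 0.52
Ne = 44.0

44.0 Ne


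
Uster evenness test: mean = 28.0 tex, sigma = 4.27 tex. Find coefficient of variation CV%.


Formula: CV% = (standard deviation / mean) * 100
Step 1: Ratio = 4.27 / 28.0 = 0.1525
Step 2: CV% = 0.1525 * 100 = 15.25% ≈ 15.3%

15.3%


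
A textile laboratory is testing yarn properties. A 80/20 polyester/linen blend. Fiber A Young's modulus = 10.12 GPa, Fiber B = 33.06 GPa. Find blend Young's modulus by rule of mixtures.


Formula: Blend property = (fraction_A * property_A) + (fraction_B * property_B)
Step 1: Contribution A = 80/100 * 10.12 GPa = 8.096 GPa
Step 2: Contribution B = 20/100 * 33.06 GPa = 6.612 GPa
Step 3: Blend Young's modulus = 8.096 + 6.612 = 14.708 GPa

14.708 GPa


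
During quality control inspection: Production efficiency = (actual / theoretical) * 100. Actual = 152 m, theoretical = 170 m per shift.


Formula: Efficiency% = (Actual output / Theoretical output) * 100
Efficiency% = (152 / 170) * 100
Efficiency% = 0.894118 * 100 = 89.4118% ≈ 89.4%

89.4%


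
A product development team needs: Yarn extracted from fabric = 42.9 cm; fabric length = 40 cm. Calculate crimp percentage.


Formula: Crimp% = ((L_yarn - L_fabric) / L_fabric) * 100
Step 1: Extension = 42.9 - 40 = 2.9 cm
Step 2: Crimp% = (2.9 / 40) * 100
Step 3: Crimp% = 0.0725 * 100 = 7.25% ≈ 7.3%

7.3%


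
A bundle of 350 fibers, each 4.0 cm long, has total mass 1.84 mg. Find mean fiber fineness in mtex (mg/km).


Formula: fineness (mtex) = mass (mg) / total length (km) = (mass_mg / total_length_m) * 1000
Step 1: Convert fiber length: 4.0 cm = 0.04 m
Step 2: Total fiber length = 350 * 0.04 = 14.0 m
Step 3: Linear density = 1.84 mg / 14.0 m = 0.1314 mg/m
Step 4: fineness = 0.1314 * 1000 = 131.4 mtex

131.4 mtex


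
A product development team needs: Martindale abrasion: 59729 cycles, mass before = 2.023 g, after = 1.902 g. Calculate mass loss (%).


Formula: Mass loss% = ((m_before - m_after) / m_before) * 100
Step 1: Mass loss = 2.023 - 1.902 = 0.121 g
Step 2: Ratio = 0.121 / 2.023 = 0.0598122
Step 3: Mass loss% = 0.0598122 * 100 = 5.98122% ≈ 5.98%

5.98%


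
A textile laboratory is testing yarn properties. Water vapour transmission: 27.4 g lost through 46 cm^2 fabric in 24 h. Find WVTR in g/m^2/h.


Formula: WVTR = mass_loss / (area * time)
Step 1: Convert area: 46 cm^2 = 0.0046 m^2
Step 2: WVTR = 27.4 g / (0.0046 m^2 * 24 h)
Step 3: WVTR = 27.4 / 0.1104 = 248.2 g/m^2/h

248.2 g/m^2/h


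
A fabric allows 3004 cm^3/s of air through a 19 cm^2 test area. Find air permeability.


Formula: Air Permeability = Airflow / Test Area
AP = 3004 cm^3/s / 19 cm^2
AP = 158.1 cm^3/s/cm^2

158.1 cm^3/s/cm^2


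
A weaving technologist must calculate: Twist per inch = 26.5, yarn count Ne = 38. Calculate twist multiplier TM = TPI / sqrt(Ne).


Formula: TM = TPI / sqrt(Ne)
Step 1: sqrt(Ne) = sqrt(38) = 6.1644
Step 2: TM = 26.5 / 6.1644 = 4.30

4.30 TM


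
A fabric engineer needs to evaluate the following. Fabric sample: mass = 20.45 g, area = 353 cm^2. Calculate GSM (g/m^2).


Formula: GSM = mass_g / area_m2
Step 1: Convert area: 353 cm^2 = 353 / 10000 = 0.0353 m^2
Step 2: GSM = 20.45 g / 0.0353 m^2 = 579.3 g/m^2

579.3 g/m^2


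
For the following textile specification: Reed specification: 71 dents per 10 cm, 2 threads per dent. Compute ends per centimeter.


Formula: EPC = (dents per 10 cm * ends per dent) / 10
Step 1: Total ends per 10 cm = 71 * 2 = 142
Step 2: EPC = 142 / 10 = 14.2 ends/cm

14.2 ends/cm


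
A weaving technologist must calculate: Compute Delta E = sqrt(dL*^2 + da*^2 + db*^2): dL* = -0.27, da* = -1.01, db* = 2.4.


Formula: Delta E = sqrt(dL*^2 + da*^2 + db*^2)
Step 1: dL*^2 = (-0.27)^2 = 0.0729
Step 2: da*^2 = (-1.01)^2 = 1.0201
Step 3: db*^2 = 2.4^2 = 5.76
Step 4: Sum = 0.0729 + 1.0201 + 5.76 = 6.853
Step 5: Delta E = sqrt(6.853) = 2.62

2.62 Delta E


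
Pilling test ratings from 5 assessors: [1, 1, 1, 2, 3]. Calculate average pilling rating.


Formula: Mean = sum / count
Sum = 1 + 1 + 1 + 2 + 3 = 8
Mean = 8 / 5 = 1.6

1.6


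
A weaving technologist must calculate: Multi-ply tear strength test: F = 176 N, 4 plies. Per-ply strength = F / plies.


Formula: Per-ply strength = Total force / Number of plies
Per-ply = 176 N / 4
Per-ply = 44 N

44 N


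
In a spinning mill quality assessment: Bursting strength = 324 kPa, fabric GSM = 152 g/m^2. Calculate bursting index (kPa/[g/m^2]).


Formula: Bursting Index = Bursting Strength / Fabric GSM
BI = 324 kPa / 152 g/m^2
BI = 2.132 kPa/(g/m^2)

2.132 kPa/(g/m^2)


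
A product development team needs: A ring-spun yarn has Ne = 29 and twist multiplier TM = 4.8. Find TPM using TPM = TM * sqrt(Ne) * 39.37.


Formula: TPM = TM * sqrt(Ne) * 39.37
Step 1: sqrt(Ne) = sqrt(29) = 5.3852
Step 2: TM * sqrt(Ne) = 4.8 * 5.3852 = 25.849
Step 3: TPM = 25.849 * 39.37 = 1018 twists/m

1018 twists/m


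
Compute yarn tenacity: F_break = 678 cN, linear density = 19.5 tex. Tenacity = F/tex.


Formula: Tenacity = Breaking force / Linear density
Tenacity = 678 cN / 19.5 tex
Tenacity = 34.77 cN/tex

34.77 cN/tex


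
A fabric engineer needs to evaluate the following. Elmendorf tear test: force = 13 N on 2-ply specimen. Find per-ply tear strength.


Formula: Per-ply strength = Total force / Number of plies
Per-ply = 13 N / 2
Per-ply = 6.5 N

6.5 N


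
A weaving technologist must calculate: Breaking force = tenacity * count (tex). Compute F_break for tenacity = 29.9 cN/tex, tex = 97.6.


Formula: Breaking force = Tenacity * Linear density
F = 29.9 cN/tex * 97.6 tex
F = 2918.24 cN

2918.24 cN


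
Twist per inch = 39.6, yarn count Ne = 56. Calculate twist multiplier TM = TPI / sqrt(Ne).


Formula: TM = TPI / sqrt(Ne)
Step 1: sqrt(Ne) = sqrt(56) = 7.4833
Step 2: TM = 39.6 / 7.4833 = 5.29

5.29 TM


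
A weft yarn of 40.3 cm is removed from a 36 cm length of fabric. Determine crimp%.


Formula: Crimp% = ((L_yarn - L_fabric) / L_fabric) * 100
Step 1: Extension = 40.3 - 36 = 4.3 cm
Step 2: Crimp% = (4.3 / 36) * 100
Step 3: Crimp% = 0.119444 * 100 = 11.9444% ≈ 11.9%

11.9%


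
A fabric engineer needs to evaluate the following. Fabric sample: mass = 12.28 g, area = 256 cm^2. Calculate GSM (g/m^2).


Formula: GSM = mass_g / area_m2
Step 1: Convert area: 256 cm^2 = 256 / 10000 = 0.0256 m^2
Step 2: GSM = 12.28 g / 0.0256 m^2 = 479.7 g/m^2

479.7 g/m^2


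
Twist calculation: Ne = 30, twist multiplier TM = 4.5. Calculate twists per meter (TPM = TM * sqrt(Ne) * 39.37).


Formula: TPM = TM * sqrt(Ne) * 39.37
Step 1: sqrt(Ne) = sqrt(30) = 5.4772
Step 2: TM * sqrt(Ne) = 4.5 * 5.4772 = 24.6474
Step 3: TPM = 24.6474 * 39.37 = 970 twists/m

970 twists/m


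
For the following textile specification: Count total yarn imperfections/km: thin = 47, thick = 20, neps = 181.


Formula: Total = thin places + thick places + neps
Total = 47 + 20 + 181
Total = 248 imperfections/km

248 imperfections/km


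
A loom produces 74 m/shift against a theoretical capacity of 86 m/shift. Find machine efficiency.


Formula: Efficiency% = (Actual output / Theoretical output) * 100
Efficiency% = (74 / 86) * 100
Efficiency% = 0.860465 * 100 = 86.0465% ≈ 86.0%

86.0%


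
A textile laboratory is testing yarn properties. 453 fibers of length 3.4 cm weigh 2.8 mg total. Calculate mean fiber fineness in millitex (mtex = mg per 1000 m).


Formula: fineness (mtex) = mass (mg) / total length (km) = (mass_mg / total_length_m) * 1000
Step 1: Convert fiber length: 3.4 cm = 0.034 m
Step 2: Total fiber length = 453 * 0.034 = 15.402 m
Step 3: Linear density = 2.8 mg / 15.402 m = 0.1818 mg/m
Step 4: fineness = 0.1818 * 1000 = 181.8 mtex

181.8 mtex


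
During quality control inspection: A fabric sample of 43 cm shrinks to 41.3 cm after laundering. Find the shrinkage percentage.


Formula: Shrinkage% = ((L_before - L_after) / L_before) * 100
Step 1: Shrinkage = 43 - 41.3 = 1.7 cm
Step 2: Shrinkage% = (1.7 / 43) * 100
Step 3: Shrinkage% = 0.039535 * 100 = 3.9535% ≈ 4.0%

4.0%


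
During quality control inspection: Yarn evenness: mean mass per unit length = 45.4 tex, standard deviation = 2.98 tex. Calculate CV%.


Formula: CV% = (standard deviation / mean) * 100
Step 1: Ratio = 2.98 / 45.4 = 0.065639
Step 2: CV% = 0.065639 * 100 = 6.5639% ≈ 6.6%

6.6%


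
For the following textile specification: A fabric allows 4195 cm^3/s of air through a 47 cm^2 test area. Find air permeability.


Formula: Air Permeability = Airflow / Test Area
AP = 4195 cm^3/s / 47 cm^2
AP = 89.3 cm^3/s/cm^2

89.3 cm^3/s/cm^2


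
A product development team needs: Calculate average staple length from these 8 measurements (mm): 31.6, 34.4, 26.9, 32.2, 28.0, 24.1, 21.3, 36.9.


Formula: Mean = sum of lengths / count
Sum = 31.6 + 34.4 + 26.9 + 32.2 + 28.0 + 24.1 + 21.3 + 36.9
Sum = 235.4 mm
Mean = 235.4 / 8 = 29.43 mm

29.43 mm


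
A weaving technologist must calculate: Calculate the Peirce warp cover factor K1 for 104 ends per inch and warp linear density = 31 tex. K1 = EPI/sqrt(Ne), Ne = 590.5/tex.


Formula: K1 = EPI / sqrt(Ne), with Ne = 590.5 / tex_warp
Step 1: Ne = 590.5 / 31 = 19.048
Step 2: sqrt(Ne) = sqrt(19.048) = 4.3644
Step 3: K1 = 104 / 4.3644 = 23.8

23.8


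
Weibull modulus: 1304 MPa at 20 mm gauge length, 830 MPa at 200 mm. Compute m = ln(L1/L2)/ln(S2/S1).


Formula: m = ln(L1/L2) / ln(S2/S1)
Step 1: ln(L1/L2) = ln(20/200) = -2.30259
Step 2: S2/S1 = 830/1304 = 0.6365
Step 3: ln(S2/S1) = ln(0.6365) = -0.45177
Step 4: m = -2.30259 / -0.45177 = 5.10

5.10 (Weibull m)


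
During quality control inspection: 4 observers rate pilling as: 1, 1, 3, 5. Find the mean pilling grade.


Formula: Mean = sum / count
Sum = 1 + 1 + 3 + 5 = 10
Mean = 10 / 4 = 2.5

2.5


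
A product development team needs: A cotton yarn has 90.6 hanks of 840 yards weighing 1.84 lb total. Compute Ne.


Formula: Ne = hanks / mass_lb
Substituting: Ne = 90.6 / 1.84
Ne = 49.2

49.2 Ne


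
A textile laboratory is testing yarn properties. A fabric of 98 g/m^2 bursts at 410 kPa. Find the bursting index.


Formula: Bursting Index = Bursting Strength / Fabric GSM
BI = 410 kPa / 98 g/m^2
BI = 4.184 kPa/(g/m^2)

4.184 kPa/(g/m^2)


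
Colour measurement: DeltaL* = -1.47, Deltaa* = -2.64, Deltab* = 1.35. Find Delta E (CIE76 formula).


Formula: Delta E = sqrt(dL*^2 + da*^2 + db*^2)
Step 1: dL*^2 = (-1.47)^2 = 2.1609
Step 2: da*^2 = (-2.64)^2 = 6.9696
Step 3: db*^2 = 1.35^2 = 1.8225
Step 4: Sum = 2.1609 + 6.9696 + 1.8225 = 10.953
Step 5: Delta E = sqrt(10.953) = 3.31

3.31 Delta E


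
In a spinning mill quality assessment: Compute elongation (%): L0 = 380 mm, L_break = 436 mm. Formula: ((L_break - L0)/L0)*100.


Formula: Elongation (%) = ((L_break - L0) / L0) * 100
Step 1: Extension = 436 - 380 = 56 mm
Step 2: Elongation = (56 / 380) * 100
Step 3: Elongation = 0.147368 * 100 = 14.7368% ≈ 14.7%

14.7%


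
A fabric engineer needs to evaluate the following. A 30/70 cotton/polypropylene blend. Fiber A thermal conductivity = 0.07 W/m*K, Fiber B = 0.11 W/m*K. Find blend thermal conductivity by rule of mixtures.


Formula: Blend property = (fraction_A * property_A) + (fraction_B * property_B)
Step 1: Contribution A = 30/100 * 0.07 W/m*K = 0.021 W/m*K
Step 2: Contribution B = 70/100 * 0.11 W/m*K = 0.077 W/m*K
Step 3: Blend thermal conductivity = 0.021 + 0.077 = 0.098 W/m*K

0.098 W/m*K


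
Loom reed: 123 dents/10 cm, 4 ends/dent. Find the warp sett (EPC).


Formula: EPC = (dents per 10 cm * ends per dent) / 10
Step 1: Total ends per 10 cm = 123 * 4 = 492
Step 2: EPC = 492 / 10 = 49.2 ends/cm

49.2 ends/cm


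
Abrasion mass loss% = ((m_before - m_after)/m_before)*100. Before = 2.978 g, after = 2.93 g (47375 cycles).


Formula: Mass loss% = ((m_before - m_after) / m_before) * 100
Step 1: Mass loss = 2.978 - 2.93 = 0.048 g
Step 2: Ratio = 0.048 / 2.978 = 0.0161182
Step 3: Mass loss% = 0.0161182 * 100 = 1.61182% ≈ 1.61%

1.61%


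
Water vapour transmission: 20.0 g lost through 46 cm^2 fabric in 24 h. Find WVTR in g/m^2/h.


Formula: WVTR = mass_loss / (area * time)
Step 1: Convert area: 46 cm^2 = 0.0046 m^2
Step 2: WVTR = 20.0 g / (0.0046 m^2 * 24 h)
Step 3: WVTR = 20.0 / 0.1104 = 181.2 g/m^2/h

181.2 g/m^2/h


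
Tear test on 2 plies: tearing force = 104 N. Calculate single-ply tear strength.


Formula: Per-ply strength = Total force / Number of plies
Per-ply = 104 N / 2
Per-ply = 52 N

52 N


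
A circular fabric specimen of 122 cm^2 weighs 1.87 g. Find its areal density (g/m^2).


Formula: GSM = mass_g / area_m2
Step 1: Convert area: 122 cm^2 = 122 / 10000 = 0.0122 m^2
Step 2: GSM = 1.87 g / 0.0122 m^2 = 153.3 g/m^2

153.3 g/m^2


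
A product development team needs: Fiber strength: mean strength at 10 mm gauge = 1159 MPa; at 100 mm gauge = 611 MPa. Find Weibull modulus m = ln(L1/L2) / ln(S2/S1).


Formula: m = ln(L1/L2) / ln(S2/S1)
Step 1: ln(L1/L2) = ln(10/100) = -2.30259
Step 2: S2/S1 = 611/1159 = 0.52718
Step 3: ln(S2/S1) = ln(0.52718) = -0.64021
Step 4: m = -2.30259 / -0.64021 = 3.60

3.60 (Weibull m)


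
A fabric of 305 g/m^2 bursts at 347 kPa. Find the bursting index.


Formula: Bursting Index = Bursting Strength / Fabric GSM
BI = 347 kPa / 305 g/m^2
BI = 1.138 kPa/(g/m^2)

1.138 kPa/(g/m^2)


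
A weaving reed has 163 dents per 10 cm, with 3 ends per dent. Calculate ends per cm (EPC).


Formula: EPC = (dents per 10 cm * ends per dent) / 10
Step 1: Total ends per 10 cm = 163 * 3 = 489
Step 2: EPC = 489 / 10 = 48.9 ends/cm

48.9 ends/cm


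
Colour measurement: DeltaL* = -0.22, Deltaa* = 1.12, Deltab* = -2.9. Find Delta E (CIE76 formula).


Formula: Delta E = sqrt(dL*^2 + da*^2 + db*^2)
Step 1: dL*^2 = (-0.22)^2 = 0.0484
Step 2: da*^2 = 1.12^2 = 1.2544
Step 3: db*^2 = (-2.9)^2 = 8.41
Step 4: Sum = 0.0484 + 1.2544 + 8.41 = 9.7128
Step 5: Delta E = sqrt(9.7128) = 3.12

3.12 Delta E


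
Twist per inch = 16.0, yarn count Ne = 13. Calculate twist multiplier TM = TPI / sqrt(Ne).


Formula: TM = TPI / sqrt(Ne)
Step 1: sqrt(Ne) = sqrt(13) = 3.6056
Step 2: TM = 16.0 / 3.6056 = 4.44

4.44 TM


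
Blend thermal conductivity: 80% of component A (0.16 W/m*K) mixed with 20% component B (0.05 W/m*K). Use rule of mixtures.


Formula: Blend property = (fraction_A * property_A) + (fraction_B * property_B)
Step 1: Contribution A = 80/100 * 0.16 W/m*K = 0.128 W/m*K
Step 2: Contribution B = 20/100 * 0.05 W/m*K = 0.01 W/m*K
Step 3: Blend thermal conductivity = 0.128 + 0.01 = 0.138 W/m*K

0.138 W/m*K


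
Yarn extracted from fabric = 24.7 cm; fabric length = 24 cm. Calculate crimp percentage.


Formula: Crimp% = ((L_yarn - L_fabric) / L_fabric) * 100
Step 1: Extension = 24.7 - 24 = 0.7 cm
Step 2: Crimp% = (0.7 / 24) * 100
Step 3: Crimp% = 0.029167 * 100 = 2.9167% ≈ 2.9%

2.9%


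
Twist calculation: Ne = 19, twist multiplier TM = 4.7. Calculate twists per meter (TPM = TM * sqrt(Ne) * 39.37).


Formula: TPM = TM * sqrt(Ne) * 39.37
Step 1: sqrt(Ne) = sqrt(19) = 4.3589
Step 2: TM * sqrt(Ne) = 4.7 * 4.3589 = 20.4868
Step 3: TPM = 20.4868 * 39.37 = 807 twists/m

807 twists/m


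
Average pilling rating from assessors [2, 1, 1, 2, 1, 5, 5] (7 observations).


Formula: Mean = sum / count
Sum = 2 + 1 + 1 + 2 + 1 + 5 + 5 = 17
Mean = 17 / 7 = 2.4

2.4


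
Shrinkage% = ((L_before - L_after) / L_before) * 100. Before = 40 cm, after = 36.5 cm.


Formula: Shrinkage% = ((L_before - L_after) / L_before) * 100
Step 1: Shrinkage = 40 - 36.5 = 3.5 cm
Step 2: Shrinkage% = (3.5 / 40) * 100
Step 3: Shrinkage% = 0.0875 * 100 = 8.75% ≈ 8.8%

8.8%


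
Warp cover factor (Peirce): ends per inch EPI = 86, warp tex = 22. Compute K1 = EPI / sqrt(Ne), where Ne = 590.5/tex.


Formula: K1 = EPI / sqrt(Ne), with Ne = 590.5 / tex_warp
Step 1: Ne = 590.5 / 22 = 26.841
Step 2: sqrt(Ne) = sqrt(26.841) = 5.1808
Step 3: K1 = 86 / 5.1808 = 16.6

16.6


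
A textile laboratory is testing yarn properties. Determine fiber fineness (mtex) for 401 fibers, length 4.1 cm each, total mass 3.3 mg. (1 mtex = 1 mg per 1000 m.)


Formula: fineness (mtex) = mass (mg) / total length (km) = (mass_mg / total_length_m) * 1000
Step 1: Convert fiber length: 4.1 cm = 0.041 m
Step 2: Total fiber length = 401 * 0.041 = 16.441 m
Step 3: Linear density = 3.3 mg / 16.441 m = 0.2007 mg/m
Step 4: fineness = 0.2007 * 1000 = 200.7 mtex

200.7 mtex


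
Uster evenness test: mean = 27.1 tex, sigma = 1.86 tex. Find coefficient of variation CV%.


Formula: CV% = (standard deviation / mean) * 100
Step 1: Ratio = 1.86 / 27.1 = 0.068635
Step 2: CV% = 0.068635 * 100 = 6.8635% ≈ 6.9%

6.9%


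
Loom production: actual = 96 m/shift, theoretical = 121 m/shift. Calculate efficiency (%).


Formula: Efficiency% = (Actual output / Theoretical output) * 100
Efficiency% = (96 / 121) * 100
Efficiency% = 0.793388 * 100 = 79.3388% ≈ 79.3%

79.3%


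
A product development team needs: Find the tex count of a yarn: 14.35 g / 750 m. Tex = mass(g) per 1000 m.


Formula: Tex = (mass_g / length_m) * 1000
Substituting: Tex = (14.35 / 750) * 1000
Intermediate: 14.35 / 750 = 0.01913333 g/m
Tex = 0.01913333 * 1000 = 19.13 tex

19.13 tex


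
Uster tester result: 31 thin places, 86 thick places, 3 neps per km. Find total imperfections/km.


Formula: Total = thin places + thick places + neps
Total = 31 + 86 + 3
Total = 120 imperfections/km

120 imperfections/km


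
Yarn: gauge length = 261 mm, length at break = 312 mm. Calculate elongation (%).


Formula: Elongation (%) = ((L_break - L0) / L0) * 100
Step 1: Extension = 312 - 261 = 51 mm
Step 2: Elongation = (51 / 261) * 100
Step 3: Elongation = 0.195402 * 100 = 19.5402% ≈ 19.5%

19.5%


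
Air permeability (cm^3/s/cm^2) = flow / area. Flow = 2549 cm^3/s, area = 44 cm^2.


Formula: Air Permeability = Airflow / Test Area
AP = 2549 cm^3/s / 44 cm^2
AP = 57.9 cm^3/s/cm^2

57.9 cm^3/s/cm^2


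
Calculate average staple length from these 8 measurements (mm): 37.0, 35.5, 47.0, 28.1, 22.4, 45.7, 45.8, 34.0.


Formula: Mean = sum of lengths / count
Sum = 37.0 + 35.5 + 47.0 + 28.1 + 22.4 + 45.7 + 45.8 + 34.0
Sum = 295.5 mm
Mean = 295.5 / 8 = 36.94 mm

36.94 mm


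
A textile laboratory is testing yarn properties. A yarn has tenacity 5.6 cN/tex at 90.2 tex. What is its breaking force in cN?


Formula: Breaking force = Tenacity * Linear density
F = 5.6 cN/tex * 90.2 tex
F = 505.12 cN

505.12 cN


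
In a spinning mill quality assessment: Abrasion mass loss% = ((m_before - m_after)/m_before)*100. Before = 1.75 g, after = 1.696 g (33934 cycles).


Formula: Mass loss% = ((m_before - m_after) / m_before) * 100
Step 1: Mass loss = 1.75 - 1.696 = 0.054 g
Step 2: Ratio = 0.054 / 1.75 = 0.0308571
Step 3: Mass loss% = 0.0308571 * 100 = 3.08571% ≈ 3.09%

3.09%


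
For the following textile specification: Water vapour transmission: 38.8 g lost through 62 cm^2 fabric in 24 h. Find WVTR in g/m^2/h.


Formula: WVTR = mass_loss / (area * time)
Step 1: Convert area: 62 cm^2 = 0.0062 m^2
Step 2: WVTR = 38.8 g / (0.0062 m^2 * 24 h)
Step 3: WVTR = 38.8 / 0.1488 = 260.8 g/m^2/h

260.8 g/m^2/h


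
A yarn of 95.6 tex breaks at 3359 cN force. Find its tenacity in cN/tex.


Formula: Tenacity = Breaking force / Linear density
Tenacity = 3359 cN / 95.6 tex
Tenacity = 35.14 cN/tex

35.14 cN/tex


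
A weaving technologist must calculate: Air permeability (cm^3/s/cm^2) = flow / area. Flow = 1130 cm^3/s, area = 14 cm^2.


Formula: Air Permeability = Airflow / Test Area
AP = 1130 cm^3/s / 14 cm^2
AP = 80.7 cm^3/s/cm^2

80.7 cm^3/s/cm^2


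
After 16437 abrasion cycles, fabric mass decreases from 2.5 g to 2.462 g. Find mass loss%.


Formula: Mass loss% = ((m_before - m_after) / m_before) * 100
Step 1: Mass loss = 2.5 - 2.462 = 0.038 g
Step 2: Ratio = 0.038 / 2.5 = 0.0152
Step 3: Mass loss% = 0.0152 * 100 = 1.52%

1.52%


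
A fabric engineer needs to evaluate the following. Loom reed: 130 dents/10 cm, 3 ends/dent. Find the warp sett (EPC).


Formula: EPC = (dents per 10 cm * ends per dent) / 10
Step 1: Total ends per 10 cm = 130 * 3 = 390
Step 2: EPC = 390 / 10 = 39.0 ends/cm

39.0 ends/cm


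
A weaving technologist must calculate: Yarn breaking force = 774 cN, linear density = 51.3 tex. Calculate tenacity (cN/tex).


Formula: Tenacity = Breaking force / Linear density
Tenacity = 774 cN / 51.3 tex
Tenacity = 15.09 cN/tex

15.09 cN/tex


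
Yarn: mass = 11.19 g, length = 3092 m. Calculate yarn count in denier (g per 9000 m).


Formula: den = (mass_g / length_m) * 9000
Substituting: den = (11.19 / 3092) * 9000
Intermediate: 11.19 / 3092 = 0.00361902 g/m
den = 0.00361902 * 9000 = 32.6 denier

32.6 denier


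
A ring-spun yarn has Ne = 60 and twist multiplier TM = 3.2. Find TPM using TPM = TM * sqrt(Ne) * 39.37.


Formula: TPM = TM * sqrt(Ne) * 39.37
Step 1: sqrt(Ne) = sqrt(60) = 7.746
Step 2: TM * sqrt(Ne) = 3.2 * 7.746 = 24.7872
Step 3: TPM = 24.7872 * 39.37 = 976 twists/m

976 twists/m


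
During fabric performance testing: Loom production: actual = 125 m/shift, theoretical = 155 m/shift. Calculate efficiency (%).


Formula: Efficiency% = (Actual output / Theoretical output) * 100
Efficiency% = (125 / 155) * 100
Efficiency% = 0.806452 * 100 = 80.6452% ≈ 80.6%

80.6%


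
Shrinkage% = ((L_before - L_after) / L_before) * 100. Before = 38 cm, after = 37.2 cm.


Formula: Shrinkage% = ((L_before - L_after) / L_before) * 100
Step 1: Shrinkage = 38 - 37.2 = 0.8 cm
Step 2: Shrinkage% = (0.8 / 38) * 100
Step 3: Shrinkage% = 0.021053 * 100 = 2.1053% ≈ 2.1%

2.1%


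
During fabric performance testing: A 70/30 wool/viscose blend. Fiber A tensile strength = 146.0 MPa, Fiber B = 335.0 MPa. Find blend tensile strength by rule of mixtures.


Formula: Blend property = (fraction_A * property_A) + (fraction_B * property_B)
Step 1: Contribution A = 70/100 * 146.0 MPa = 102.2 MPa
Step 2: Contribution B = 30/100 * 335.0 MPa = 100.5 MPa
Step 3: Blend tensile strength = 102.2 + 100.5 = 202.7 MPa

202.7 MPa


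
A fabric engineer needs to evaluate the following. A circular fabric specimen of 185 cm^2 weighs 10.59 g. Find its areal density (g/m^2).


Formula: GSM = mass_g / area_m2
Step 1: Convert area: 185 cm^2 = 185 / 10000 = 0.0185 m^2
Step 2: GSM = 10.59 g / 0.0185 m^2 = 572.4 g/m^2

572.4 g/m^2


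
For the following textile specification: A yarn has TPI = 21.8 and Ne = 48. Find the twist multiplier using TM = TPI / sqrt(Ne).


Formula: TM = TPI / sqrt(Ne)
Step 1: sqrt(Ne) = sqrt(48) = 6.9282
Step 2: TM = 21.8 / 6.9282 = 3.15

3.15 TM


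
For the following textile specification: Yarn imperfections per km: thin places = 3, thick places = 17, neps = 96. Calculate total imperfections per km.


Formula: Total = thin places + thick places + neps
Total = 3 + 17 + 96
Total = 116 imperfections/km

116 imperfections/km


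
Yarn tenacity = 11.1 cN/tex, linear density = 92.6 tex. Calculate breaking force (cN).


Formula: Breaking force = Tenacity * Linear density
F = 11.1 cN/tex * 92.6 tex
F = 1027.86 cN

1027.86 cN


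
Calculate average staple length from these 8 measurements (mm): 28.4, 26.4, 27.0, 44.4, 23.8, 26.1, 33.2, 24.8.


Formula: Mean = sum of lengths / count
Sum = 28.4 + 26.4 + 27.0 + 44.4 + 23.8 + 26.1 + 33.2 + 24.8
Sum = 234.1 mm
Mean = 234.1 / 8 = 29.26 mm

29.26 mm


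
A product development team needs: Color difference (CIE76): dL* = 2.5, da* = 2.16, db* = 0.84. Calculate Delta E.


Formula: Delta E = sqrt(dL*^2 + da*^2 + db*^2)
Step 1: dL*^2 = 2.5^2 = 6.25
Step 2: da*^2 = 2.16^2 = 4.6656
Step 3: db*^2 = 0.84^2 = 0.7056
Step 4: Sum = 6.25 + 4.6656 + 0.7056 = 11.6212
Step 5: Delta E = sqrt(11.6212) = 3.41

3.41 Delta E


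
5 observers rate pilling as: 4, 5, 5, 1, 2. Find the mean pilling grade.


Formula: Mean = sum / count
Sum = 4 + 5 + 5 + 1 + 2 = 17
Mean = 17 / 5 = 3.4

3.4


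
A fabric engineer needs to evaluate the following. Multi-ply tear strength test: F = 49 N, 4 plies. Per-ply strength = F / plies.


Formula: Per-ply strength = Total force / Number of plies
Per-ply = 49 N / 4
Per-ply = 12.25 N

12.25 N


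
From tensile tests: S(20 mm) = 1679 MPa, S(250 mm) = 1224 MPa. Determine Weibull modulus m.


Formula: m = ln(L1/L2) / ln(S2/S1)
Step 1: ln(L1/L2) = ln(20/250) = -2.52573
Step 2: S2/S1 = 1224/1679 = 0.72901
Step 3: ln(S2/S1) = ln(0.72901) = -0.31607
Step 4: m = -2.52573 / -0.31607 = 7.99

7.99 (Weibull m)


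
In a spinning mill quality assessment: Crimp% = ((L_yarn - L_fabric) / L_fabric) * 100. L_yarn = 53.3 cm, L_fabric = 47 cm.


Formula: Crimp% = ((L_yarn - L_fabric) / L_fabric) * 100
Step 1: Extension = 53.3 - 47 = 6.3 cm
Step 2: Crimp% = (6.3 / 47) * 100
Step 3: Crimp% = 0.134043 * 100 = 13.4043% ≈ 13.4%

13.4%


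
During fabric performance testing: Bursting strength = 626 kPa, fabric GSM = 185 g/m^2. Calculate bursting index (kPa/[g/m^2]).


Formula: Bursting Index = Bursting Strength / Fabric GSM
BI = 626 kPa / 185 g/m^2
BI = 3.384 kPa/(g/m^2)

3.384 kPa/(g/m^2)


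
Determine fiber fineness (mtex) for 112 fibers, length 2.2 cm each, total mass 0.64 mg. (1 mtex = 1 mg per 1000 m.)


Formula: fineness (mtex) = mass (mg) / total length (km) = (mass_mg / total_length_m) * 1000
Step 1: Convert fiber length: 2.2 cm = 0.022 m
Step 2: Total fiber length = 112 * 0.022 = 2.464 m
Step 3: Linear density = 0.64 mg / 2.464 m = 0.2597 mg/m
Step 4: fineness = 0.2597 * 1000 = 259.7 mtex

259.7 mtex


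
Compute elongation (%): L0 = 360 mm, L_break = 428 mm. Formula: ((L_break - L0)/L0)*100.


Formula: Elongation (%) = ((L_break - L0) / L0) * 100
Step 1: Extension = 428 - 360 = 68 mm
Step 2: Elongation = (68 / 360) * 100
Step 3: Elongation = 0.188889 * 100 = 18.8889% ≈ 18.9%

18.9%


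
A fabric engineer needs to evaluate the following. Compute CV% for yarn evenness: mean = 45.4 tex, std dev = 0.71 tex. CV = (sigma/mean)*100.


Formula: CV% = (standard deviation / mean) * 100
Step 1: Ratio = 0.71 / 45.4 = 0.015639
Step 2: CV% = 0.015639 * 100 = 1.5639% ≈ 1.6%

1.6%


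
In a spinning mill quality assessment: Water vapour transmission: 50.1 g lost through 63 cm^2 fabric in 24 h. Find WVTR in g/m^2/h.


Formula: WVTR = mass_loss / (area * time)
Step 1: Convert area: 63 cm^2 = 0.0063 m^2
Step 2: WVTR = 50.1 g / (0.0063 m^2 * 24 h)
Step 3: WVTR = 50.1 / 0.1512 = 331.3 g/m^2/h

331.3 g/m^2/h


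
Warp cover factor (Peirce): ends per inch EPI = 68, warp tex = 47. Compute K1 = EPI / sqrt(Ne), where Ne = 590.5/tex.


Formula: K1 = EPI / sqrt(Ne), with Ne = 590.5 / tex_warp
Step 1: Ne = 590.5 / 47 = 12.564
Step 2: sqrt(Ne) = sqrt(12.564) = 3.5446
Step 3: K1 = 68 / 3.5446 = 19.2

19.2


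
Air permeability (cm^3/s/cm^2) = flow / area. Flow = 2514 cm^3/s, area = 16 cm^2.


Formula: Air Permeability = Airflow / Test Area
AP = 2514 cm^3/s / 16 cm^2
AP = 157.1 cm^3/s/cm^2

157.1 cm^3/s/cm^2


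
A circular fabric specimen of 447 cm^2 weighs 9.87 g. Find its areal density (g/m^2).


Formula: GSM = mass_g / area_m2
Step 1: Convert area: 447 cm^2 = 447 / 10000 = 0.0447 m^2
Step 2: GSM = 9.87 g / 0.0447 m^2 = 220.8 g/m^2

220.8 g/m^2


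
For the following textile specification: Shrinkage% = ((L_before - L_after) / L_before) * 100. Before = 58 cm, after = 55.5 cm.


Formula: Shrinkage% = ((L_before - L_after) / L_before) * 100
Step 1: Shrinkage = 58 - 55.5 = 2.5 cm
Step 2: Shrinkage% = (2.5 / 58) * 100
Step 3: Shrinkage% = 0.043103 * 100 = 4.3103% ≈ 4.3%

4.3%


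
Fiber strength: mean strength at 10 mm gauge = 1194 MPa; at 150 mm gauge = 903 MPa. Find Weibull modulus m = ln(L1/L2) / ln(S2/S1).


Formula: m = ln(L1/L2) / ln(S2/S1)
Step 1: ln(L1/L2) = ln(10/150) = -2.70805
Step 2: S2/S1 = 903/1194 = 0.75628
Step 3: ln(S2/S1) = ln(0.75628) = -0.27934
Step 4: m = -2.70805 / -0.27934 = 9.69

9.69 (Weibull m)


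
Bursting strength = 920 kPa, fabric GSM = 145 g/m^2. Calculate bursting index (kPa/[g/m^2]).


Formula: Bursting Index = Bursting Strength / Fabric GSM
BI = 920 kPa / 145 g/m^2
BI = 6.345 kPa/(g/m^2)

6.345 kPa/(g/m^2)


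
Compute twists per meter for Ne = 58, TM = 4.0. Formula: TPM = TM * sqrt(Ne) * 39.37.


Formula: TPM = TM * sqrt(Ne) * 39.37
Step 1: sqrt(Ne) = sqrt(58) = 7.6158
Step 2: TM * sqrt(Ne) = 4.0 * 7.6158 = 30.4632
Step 3: TPM = 30.4632 * 39.37 = 1199 twists/m

1199 twists/m


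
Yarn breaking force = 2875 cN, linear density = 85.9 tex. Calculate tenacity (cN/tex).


Formula: Tenacity = Breaking force / Linear density
Tenacity = 2875 cN / 85.9 tex
Tenacity = 33.47 cN/tex

33.47 cN/tex


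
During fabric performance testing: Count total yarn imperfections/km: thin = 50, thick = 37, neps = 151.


Formula: Total = thin places + thick places + neps
Total = 50 + 37 + 151
Total = 238 imperfections/km

238 imperfections/km


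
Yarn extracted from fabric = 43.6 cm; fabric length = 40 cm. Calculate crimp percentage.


Formula: Crimp% = ((L_yarn - L_fabric) / L_fabric) * 100
Step 1: Extension = 43.6 - 40 = 3.6 cm
Step 2: Crimp% = (3.6 / 40) * 100
Step 3: Crimp% = 0.09 * 100 = 9.0%

9.0%
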